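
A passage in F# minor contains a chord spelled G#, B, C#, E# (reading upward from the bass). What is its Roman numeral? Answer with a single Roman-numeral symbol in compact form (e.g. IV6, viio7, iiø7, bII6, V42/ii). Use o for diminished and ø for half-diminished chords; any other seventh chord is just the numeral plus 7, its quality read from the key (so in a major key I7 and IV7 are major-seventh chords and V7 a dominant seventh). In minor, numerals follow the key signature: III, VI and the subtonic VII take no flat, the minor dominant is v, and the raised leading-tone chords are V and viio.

V43

The pitches C#-E#-G#-B form a dominant seventh chord rooted on C#.
C# is scale degree 5 in F# minor, and a dominant seventh chord on that degree is written V7.
With G# in the bass the chord is in second inversion, so the figured bass is 43.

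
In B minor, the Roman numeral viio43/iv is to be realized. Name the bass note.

A

The applied chord viio43/iv is rooted on D#: D#-F#-A-C.
The figure 43 means second inversion — the fifth is in the bass.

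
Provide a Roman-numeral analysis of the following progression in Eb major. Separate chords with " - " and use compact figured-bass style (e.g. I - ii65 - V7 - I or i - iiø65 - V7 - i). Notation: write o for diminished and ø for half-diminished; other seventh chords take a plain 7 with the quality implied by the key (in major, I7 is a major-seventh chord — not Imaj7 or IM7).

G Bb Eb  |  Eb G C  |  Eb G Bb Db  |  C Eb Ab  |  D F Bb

G-Bb-Eb: root Eb is the tonic; major triad there is I6.
Eb-G-C: root C is the submediant; minor triad there is vi6.
Eb-G-Bb-Db is the secondary dominant of IV (dominant seventh chord on Eb): V7/IV.
C-Eb-Ab has root Ab, degree 4 in Eb major, so IV6.
D-F-Bb: root Bb is the dominant; major triad there is V6.

I6 - vi6 - V7/IV - IV6 - V6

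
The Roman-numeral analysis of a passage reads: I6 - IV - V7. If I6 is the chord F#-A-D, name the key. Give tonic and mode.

D major

The anchor chord is a major triad on D, labeled I6.
If D is scale degree 1 and the mode makes that degree carry a major triad, the tonic is D and the mode is major.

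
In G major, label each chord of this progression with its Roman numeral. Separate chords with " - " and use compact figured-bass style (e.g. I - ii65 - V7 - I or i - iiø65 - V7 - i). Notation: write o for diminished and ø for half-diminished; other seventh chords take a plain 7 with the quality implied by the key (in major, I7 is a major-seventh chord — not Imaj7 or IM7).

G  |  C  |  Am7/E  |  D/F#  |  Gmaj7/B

G: root G is the tonic; major triad there is I.
C: root C is the subdominant; major triad there is IV.
Am7/E: root A is the supertonic; minor seventh chord there is ii43.
D/F# has root D, degree 5 in G major, so V6.
Gmaj7/B: major seventh chord on G = scale degree 1 → I65.

I - IV - ii43 - V6 - I65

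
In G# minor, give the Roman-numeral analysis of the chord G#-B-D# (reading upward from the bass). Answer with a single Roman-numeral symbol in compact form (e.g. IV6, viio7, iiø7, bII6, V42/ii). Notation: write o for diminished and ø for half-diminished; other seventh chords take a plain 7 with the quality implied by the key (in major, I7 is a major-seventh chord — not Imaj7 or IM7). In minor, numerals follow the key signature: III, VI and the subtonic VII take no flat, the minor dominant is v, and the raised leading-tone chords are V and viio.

The pitches G#-B-D# form a minor triad rooted on G#.
In G# minor, G# is the tonic; the diatonic minor triad there is i.

i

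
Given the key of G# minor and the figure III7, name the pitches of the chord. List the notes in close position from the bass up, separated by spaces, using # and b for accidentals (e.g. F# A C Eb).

B D# F# A#

In G# minor, the third degree is B, and the diatonic chord built there is a major seventh chord.
Stacking thirds from B gives B-D#-F#-A#.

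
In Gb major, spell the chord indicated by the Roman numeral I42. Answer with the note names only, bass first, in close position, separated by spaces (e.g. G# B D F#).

F Gb Bb Db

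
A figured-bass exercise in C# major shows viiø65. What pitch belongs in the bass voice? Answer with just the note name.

D#

viiø in C# major has root B#; the chord is B#-D#-F#-A#.
The figure 65 means first inversion — the third is in the bass.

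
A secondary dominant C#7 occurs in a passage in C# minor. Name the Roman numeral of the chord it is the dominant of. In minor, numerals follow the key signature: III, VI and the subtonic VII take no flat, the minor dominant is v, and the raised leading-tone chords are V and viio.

iv

The chord is a dominant seventh chord on C#.
A dominant resolves down a perfect fifth: C# → F#. In C# minor, F# is scale degree 4, i.e. iv.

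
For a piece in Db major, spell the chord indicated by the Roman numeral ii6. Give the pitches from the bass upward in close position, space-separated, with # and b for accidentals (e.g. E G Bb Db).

Gb Bb Eb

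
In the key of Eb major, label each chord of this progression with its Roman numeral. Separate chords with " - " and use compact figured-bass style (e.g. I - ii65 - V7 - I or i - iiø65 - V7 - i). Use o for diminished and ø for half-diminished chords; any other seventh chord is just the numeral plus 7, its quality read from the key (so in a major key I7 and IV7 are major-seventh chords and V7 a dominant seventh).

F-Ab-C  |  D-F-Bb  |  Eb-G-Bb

F-Ab-C: root F is the supertonic; minor triad there is ii.
D-F-Bb has root Bb, degree 5 in Eb major, so V6.
Eb-G-Bb has root Eb, degree 1 in Eb major, so I.

ii - V6 - I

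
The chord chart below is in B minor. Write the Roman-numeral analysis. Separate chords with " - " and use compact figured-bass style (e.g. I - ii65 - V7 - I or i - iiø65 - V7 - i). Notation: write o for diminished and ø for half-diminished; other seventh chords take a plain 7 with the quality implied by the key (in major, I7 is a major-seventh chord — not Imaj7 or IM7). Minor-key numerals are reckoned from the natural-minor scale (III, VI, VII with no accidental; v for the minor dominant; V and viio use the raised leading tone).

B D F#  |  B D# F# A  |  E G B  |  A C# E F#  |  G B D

i - V7/iv - iv - v65 - VI

B-D-F#: minor triad on B = scale degree 1 → i.
B-D#-F#-A is the secondary dominant of iv (dominant seventh chord on B): V7/iv.
E-G-B has root E, degree 4 in B minor, so iv.
A-C#-E-F#: root F# is the dominant; minor seventh chord there is v65.
G-B-D: major triad on G = scale degree 6 → VI.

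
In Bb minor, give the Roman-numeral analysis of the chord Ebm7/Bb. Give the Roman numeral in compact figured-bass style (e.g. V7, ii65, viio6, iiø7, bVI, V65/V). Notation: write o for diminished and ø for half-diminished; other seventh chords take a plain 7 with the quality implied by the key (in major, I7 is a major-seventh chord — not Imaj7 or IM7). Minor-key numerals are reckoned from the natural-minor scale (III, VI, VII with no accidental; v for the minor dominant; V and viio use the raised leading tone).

iv43

The pitches Eb-Gb-Bb-Db form a minor seventh chord rooted on Eb.
Eb is scale degree 4 in Bb minor, and a minor seventh chord on that degree is written iv7.
With Bb in the bass the chord is in second inversion, so the figured bass is 43.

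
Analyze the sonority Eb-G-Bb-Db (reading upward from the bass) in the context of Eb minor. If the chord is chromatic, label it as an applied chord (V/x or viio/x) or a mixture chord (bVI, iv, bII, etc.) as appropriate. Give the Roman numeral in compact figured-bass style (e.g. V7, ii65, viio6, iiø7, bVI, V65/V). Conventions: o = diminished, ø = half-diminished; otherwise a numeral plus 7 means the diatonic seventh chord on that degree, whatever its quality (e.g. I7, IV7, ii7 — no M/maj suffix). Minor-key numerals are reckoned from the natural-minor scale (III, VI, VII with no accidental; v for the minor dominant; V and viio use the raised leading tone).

V7/iv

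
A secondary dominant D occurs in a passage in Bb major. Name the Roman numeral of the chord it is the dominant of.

vi

The chord is a major triad on D.
A dominant resolves down a perfect fifth: D → G. In Bb major, G is scale degree 6, i.e. vi.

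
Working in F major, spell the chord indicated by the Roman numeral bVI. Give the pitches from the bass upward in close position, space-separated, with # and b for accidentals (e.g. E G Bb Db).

Db F Ab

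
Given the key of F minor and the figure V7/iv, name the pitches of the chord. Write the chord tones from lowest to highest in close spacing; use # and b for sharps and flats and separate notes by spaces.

F A C Eb

The slash means an applied dominant: we want the dominant of iv. In F minor, iv is Bb minor, and its dominant is built on F.
Building a dominant seventh chord on F gives F-A-C-Eb.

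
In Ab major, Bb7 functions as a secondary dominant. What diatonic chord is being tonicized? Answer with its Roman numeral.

The chord is a dominant seventh chord on Bb.
A dominant resolves down a perfect fifth: Bb → Eb. In Ab major, Eb is scale degree 5, i.e. V.

V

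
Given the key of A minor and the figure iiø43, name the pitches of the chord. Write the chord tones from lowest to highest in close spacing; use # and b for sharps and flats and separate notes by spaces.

In A minor, the supertonic is B, and the diatonic chord built there is a half-diminished seventh chord.
That chord is spelled B-D-F-A.
With the 43 figure the chord is in second inversion; from the bass F upward in close position it reads F-A-B-D.

F A B D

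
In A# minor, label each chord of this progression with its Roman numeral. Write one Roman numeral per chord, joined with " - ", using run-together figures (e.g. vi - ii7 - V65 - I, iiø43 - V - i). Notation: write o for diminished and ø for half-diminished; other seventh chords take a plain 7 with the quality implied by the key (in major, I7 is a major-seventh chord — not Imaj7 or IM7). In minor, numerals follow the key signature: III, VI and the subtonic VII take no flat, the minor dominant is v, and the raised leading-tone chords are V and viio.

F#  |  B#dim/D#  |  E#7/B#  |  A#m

F# has root F#, degree 6 in A# minor, so VI.
B#dim/D# has root B#, degree 2 in A# minor, so iio6.
E#7/B#: dominant seventh chord on E# = scale degree 5 → V43.
A#m: minor triad on A# = scale degree 1 → i.

VI - iio6 - V43 - i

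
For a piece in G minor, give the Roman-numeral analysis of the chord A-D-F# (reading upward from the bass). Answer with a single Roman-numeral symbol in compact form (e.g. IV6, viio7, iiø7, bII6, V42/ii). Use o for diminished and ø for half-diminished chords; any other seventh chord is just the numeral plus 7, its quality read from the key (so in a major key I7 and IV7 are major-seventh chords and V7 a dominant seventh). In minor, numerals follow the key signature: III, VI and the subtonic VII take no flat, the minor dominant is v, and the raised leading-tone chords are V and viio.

V64

The pitches D-F#-A form a major triad rooted on D.
In G minor, D is the dominant; the diatonic major triad there is V.
With A in the bass the chord is in second inversion, so the figured bass is 64.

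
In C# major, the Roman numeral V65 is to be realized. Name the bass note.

V in C# major has root G#; the chord is G#-B#-D#-F#.
The figure 65 means first inversion — the third is in the bass.

B#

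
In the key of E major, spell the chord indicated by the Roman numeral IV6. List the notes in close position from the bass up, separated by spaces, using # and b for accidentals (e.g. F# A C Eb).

C# E A

In E major, the fourth degree is A, and the diatonic chord built there is a major triad.
That chord is spelled A-C#-E.
The figured bass 6 indicates first inversion, placing the third (C#) in the bass: C#-E-A.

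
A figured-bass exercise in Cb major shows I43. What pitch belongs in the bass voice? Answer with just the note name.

I in Cb major has root Cb; the chord is Cb-Eb-Gb-Bb.
The figure 43 means second inversion — the fifth is in the bass.

Gb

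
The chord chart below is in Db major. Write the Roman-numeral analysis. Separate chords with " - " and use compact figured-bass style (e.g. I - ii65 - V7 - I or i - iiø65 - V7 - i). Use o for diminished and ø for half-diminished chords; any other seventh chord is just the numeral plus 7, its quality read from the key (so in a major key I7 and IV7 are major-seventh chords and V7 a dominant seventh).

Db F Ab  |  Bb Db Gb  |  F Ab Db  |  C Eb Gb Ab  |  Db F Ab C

Db-F-Ab: root Db is the tonic; major triad there is I.
Bb-Db-Gb has root Gb, degree 4 in Db major, so IV6.
F-Ab-Db has root Db, degree 1 in Db major, so I6.
C-Eb-Gb-Ab: root Ab is the dominant; dominant seventh chord there is V65.
Db-F-Ab-C: root Db is the tonic; major seventh chord there is I7.

I - IV6 - I6 - V65 - I7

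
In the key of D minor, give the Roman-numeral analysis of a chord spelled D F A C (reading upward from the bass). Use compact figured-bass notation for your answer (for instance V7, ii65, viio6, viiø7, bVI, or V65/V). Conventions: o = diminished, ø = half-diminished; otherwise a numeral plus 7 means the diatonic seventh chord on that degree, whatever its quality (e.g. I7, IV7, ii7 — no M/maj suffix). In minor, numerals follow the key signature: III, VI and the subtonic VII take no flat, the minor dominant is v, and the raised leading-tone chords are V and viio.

i7

The pitches D-F-A-C form a minor seventh chord rooted on D.
In D minor, D is the tonic; the diatonic minor seventh chord there is i7.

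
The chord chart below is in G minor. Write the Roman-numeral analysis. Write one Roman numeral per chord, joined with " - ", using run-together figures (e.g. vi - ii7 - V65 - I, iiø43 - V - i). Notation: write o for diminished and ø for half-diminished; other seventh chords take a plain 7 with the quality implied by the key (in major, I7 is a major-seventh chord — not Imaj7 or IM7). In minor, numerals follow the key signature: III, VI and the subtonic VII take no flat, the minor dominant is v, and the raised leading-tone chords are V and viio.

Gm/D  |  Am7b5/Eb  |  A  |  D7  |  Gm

Gm/D: minor triad on G = scale degree 1 → i64.
Am7b5/Eb: root A is the supertonic; half-diminished seventh chord there is iiø43.
A: a major triad on A, the applied dominant of V → V/V.
D7: root D is the dominant; dominant seventh chord there is V7.
Gm: root G is the tonic; minor triad there is i.

i64 - iiø43 - V/V - V7 - i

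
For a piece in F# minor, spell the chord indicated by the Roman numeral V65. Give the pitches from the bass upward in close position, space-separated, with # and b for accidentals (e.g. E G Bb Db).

E# G# B C#

In F# minor, the fifth degree is C#. The dominant is major (leading tone raised), so V is a dominant seventh chord.
That chord is spelled C#-E#-G#-B.
The figured bass 65 indicates first inversion, placing the third (E#) in the bass: E#-G#-B-C#.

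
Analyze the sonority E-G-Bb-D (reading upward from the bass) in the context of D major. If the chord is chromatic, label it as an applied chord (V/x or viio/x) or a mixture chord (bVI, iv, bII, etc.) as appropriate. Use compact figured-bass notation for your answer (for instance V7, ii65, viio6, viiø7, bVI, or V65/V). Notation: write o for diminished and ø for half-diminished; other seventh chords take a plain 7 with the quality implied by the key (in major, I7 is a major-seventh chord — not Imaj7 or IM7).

Stacked in thirds the chord is E-G-Bb-D: a half-diminished seventh chord on E.
E is the second degree of D major. This is the half-diminished supertonic seventh, borrowed from the parallel minor.

iiø7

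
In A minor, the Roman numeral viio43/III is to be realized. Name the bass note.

F

The applied chord viio43/III is rooted on B: B-D-F-Ab.
The figure 43 means second inversion — the fifth is in the bass.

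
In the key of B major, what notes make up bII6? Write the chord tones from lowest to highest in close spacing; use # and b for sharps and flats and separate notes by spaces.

E G C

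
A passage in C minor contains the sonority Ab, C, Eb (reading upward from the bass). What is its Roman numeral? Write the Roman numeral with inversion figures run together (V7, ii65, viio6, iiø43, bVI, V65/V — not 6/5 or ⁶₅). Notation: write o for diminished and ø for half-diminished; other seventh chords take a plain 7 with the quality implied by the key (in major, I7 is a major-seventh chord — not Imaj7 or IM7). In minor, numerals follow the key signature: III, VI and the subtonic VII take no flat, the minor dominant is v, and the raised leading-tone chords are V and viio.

VI

Stacked in thirds the chord is Ab-C-Eb: a major triad on Ab.
In C minor, Ab is the submediant; the diatonic major triad there is VI.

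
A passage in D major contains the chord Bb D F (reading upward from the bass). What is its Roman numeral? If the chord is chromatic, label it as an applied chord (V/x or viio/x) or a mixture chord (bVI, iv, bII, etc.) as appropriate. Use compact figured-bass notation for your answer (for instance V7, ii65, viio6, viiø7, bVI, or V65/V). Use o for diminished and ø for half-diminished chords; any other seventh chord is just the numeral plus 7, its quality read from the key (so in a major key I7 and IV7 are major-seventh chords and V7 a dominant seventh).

The pitches Bb-D-F form a major triad rooted on Bb.
Bb is the lowered sixth degree of D major (diatonic 6 would be B). This is a major triad on the lowered sixth degree, borrowed from the parallel minor.

bVI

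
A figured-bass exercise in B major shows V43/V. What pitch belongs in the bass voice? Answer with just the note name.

G#

The applied chord V43/V is rooted on C#: C#-E#-G#-B.
The figure 43 means second inversion — the fifth is in the bass.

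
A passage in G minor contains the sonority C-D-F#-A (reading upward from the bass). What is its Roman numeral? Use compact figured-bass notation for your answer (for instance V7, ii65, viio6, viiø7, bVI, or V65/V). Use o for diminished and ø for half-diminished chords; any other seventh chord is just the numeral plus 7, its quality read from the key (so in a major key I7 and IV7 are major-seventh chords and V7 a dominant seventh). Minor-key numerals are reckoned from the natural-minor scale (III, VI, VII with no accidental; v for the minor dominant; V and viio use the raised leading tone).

V42

The pitches D-F#-A-C form a dominant seventh chord rooted on D.
D is scale degree 5 in G minor, and a dominant seventh chord on that degree is written V7.
With C in the bass the chord is in third inversion, so the figured bass is 42.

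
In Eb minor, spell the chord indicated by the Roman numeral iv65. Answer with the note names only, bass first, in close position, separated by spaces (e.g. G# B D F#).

In Eb minor, the subdominant is Ab, and the diatonic chord built there is a minor seventh chord.
That chord is spelled Ab-Cb-Eb-Gb.
The figured bass 65 indicates first inversion, placing the third (Cb) in the bass: Cb-Eb-Gb-Ab.

Cb Eb Gb Ab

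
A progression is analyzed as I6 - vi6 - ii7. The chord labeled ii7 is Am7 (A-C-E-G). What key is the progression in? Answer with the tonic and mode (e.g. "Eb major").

G major

The chord Am7 is a minor seventh chord rooted on A; its label is ii7.
If A is scale degree 2 and the mode makes that degree carry a minor seventh chord, the tonic is G and the mode is major.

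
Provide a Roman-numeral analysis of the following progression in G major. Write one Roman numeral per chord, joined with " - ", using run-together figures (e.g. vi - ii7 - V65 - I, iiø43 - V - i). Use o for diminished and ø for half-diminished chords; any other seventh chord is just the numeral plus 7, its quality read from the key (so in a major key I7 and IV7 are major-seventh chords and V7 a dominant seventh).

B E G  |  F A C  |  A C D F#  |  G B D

vi64 - bVII - V43 - I

B-E-G: minor triad on E = scale degree 6 → vi64.
F-A-C is non-diatonic — bVII, a mixture chord from G minor.
A-C-D-F#: dominant seventh chord on D = scale degree 5 → V43.
G-B-D: major triad on G = scale degree 1 → I.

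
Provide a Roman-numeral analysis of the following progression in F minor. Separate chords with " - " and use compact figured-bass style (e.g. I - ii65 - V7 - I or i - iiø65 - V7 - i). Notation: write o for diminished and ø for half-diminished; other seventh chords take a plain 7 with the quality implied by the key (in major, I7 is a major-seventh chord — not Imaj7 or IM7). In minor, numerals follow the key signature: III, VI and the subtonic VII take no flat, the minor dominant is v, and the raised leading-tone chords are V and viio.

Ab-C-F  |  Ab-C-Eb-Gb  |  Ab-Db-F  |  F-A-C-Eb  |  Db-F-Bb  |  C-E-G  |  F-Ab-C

i6 - V7/VI - VI64 - V7/iv - iv6 - V - i

Ab-C-F: root F is the tonic; minor triad there is i6.
Ab-C-Eb-Gb: a dominant seventh chord on Ab, the applied dominant of VI → V7/VI.
Ab-Db-F: major triad on Db = scale degree 6 → VI64.
F-A-C-Eb: a dominant seventh chord on F, the applied dominant of iv → V7/iv.
Db-F-Bb: root Bb is the subdominant; minor triad there is iv6.
C-E-G: major triad on C = scale degree 5 → V.
F-Ab-C has root F, degree 1 in F minor, so i.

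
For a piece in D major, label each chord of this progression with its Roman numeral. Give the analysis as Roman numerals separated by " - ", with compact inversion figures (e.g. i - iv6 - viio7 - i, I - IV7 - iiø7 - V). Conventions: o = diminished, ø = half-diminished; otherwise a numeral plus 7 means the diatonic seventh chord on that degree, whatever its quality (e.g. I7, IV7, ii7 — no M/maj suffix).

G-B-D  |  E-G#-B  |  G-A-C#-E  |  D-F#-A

IV - V/V - V42 - I

G-B-D: root G is the subdominant; major triad there is IV.
E-G#-B is the secondary dominant of V (major triad on E): V/V.
G-A-C#-E has root A, degree 5 in D major, so V42.
D-F#-A has root D, degree 1 in D major, so I.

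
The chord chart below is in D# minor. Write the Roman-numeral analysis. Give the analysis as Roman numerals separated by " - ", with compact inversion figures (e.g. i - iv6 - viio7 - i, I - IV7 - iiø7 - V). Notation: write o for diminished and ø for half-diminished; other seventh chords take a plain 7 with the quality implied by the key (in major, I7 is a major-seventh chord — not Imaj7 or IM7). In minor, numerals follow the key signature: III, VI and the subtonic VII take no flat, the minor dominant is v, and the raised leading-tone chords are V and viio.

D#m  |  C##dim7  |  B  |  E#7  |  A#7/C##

i - viio7 - VI - V7/V - V65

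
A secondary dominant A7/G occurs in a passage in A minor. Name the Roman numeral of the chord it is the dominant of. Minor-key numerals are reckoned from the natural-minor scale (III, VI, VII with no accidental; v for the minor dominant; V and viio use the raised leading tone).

iv

The chord is a dominant seventh chord on A.
A dominant resolves down a perfect fifth: A → D. In A minor, D is scale degree 4, i.e. iv.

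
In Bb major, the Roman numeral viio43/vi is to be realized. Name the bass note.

C

The applied chord viio43/vi is rooted on F#: F#-A-C-Eb.
The figure 43 means second inversion — the fifth is in the bass.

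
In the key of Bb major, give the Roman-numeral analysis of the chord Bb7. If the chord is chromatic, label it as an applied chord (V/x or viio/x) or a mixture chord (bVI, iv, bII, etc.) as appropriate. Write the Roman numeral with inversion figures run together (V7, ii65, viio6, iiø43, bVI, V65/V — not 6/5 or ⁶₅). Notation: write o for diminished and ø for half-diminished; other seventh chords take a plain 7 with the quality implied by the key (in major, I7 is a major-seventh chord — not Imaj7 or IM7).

V7/IV

Stacked in thirds the chord is Bb-D-F-Ab: a dominant seventh chord on Bb.
Bb is not a diatonic chord root with this quality in Bb major, but it lies a perfect fifth above Eb (IV), so the chord functions as an applied dominant of IV.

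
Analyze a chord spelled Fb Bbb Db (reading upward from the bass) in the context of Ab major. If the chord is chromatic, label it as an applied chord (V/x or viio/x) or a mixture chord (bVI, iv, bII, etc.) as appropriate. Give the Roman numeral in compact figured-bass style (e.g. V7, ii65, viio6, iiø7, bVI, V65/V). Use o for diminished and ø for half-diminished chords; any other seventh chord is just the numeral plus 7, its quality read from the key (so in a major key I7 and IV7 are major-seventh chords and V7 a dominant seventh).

bII64

The pitches Bbb-Db-Fb form a major triad rooted on Bbb.
Bbb is the lowered second degree of Ab major (diatonic 2 would be Bb). This is the Neapolitan chord — a major triad on the lowered second degree.
With Fb in the bass the chord is in second inversion, so the figured bass is 64.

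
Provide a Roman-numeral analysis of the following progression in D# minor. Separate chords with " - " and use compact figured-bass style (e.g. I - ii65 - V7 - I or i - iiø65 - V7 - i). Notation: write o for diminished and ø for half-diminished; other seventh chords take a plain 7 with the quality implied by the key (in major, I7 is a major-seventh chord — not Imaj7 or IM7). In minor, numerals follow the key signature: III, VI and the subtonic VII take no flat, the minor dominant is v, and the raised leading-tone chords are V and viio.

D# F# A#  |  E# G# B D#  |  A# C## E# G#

i - iiø7 - V7

D#-F#-A# has root D#, degree 1 in D# minor, so i.
E#-G#-B-D#: root E# is the supertonic; half-diminished seventh chord there is iiø7.
A#-C##-E#-G#: root A# is the dominant; dominant seventh chord there is V7.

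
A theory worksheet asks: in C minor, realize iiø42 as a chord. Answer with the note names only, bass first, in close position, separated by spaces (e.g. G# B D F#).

C D F Ab

In C minor, scale degree 2 is D, and the diatonic chord built there is a half-diminished seventh chord.
Stacking thirds from D gives D-F-Ab-C.
The figured bass 42 indicates third inversion, placing the seventh (C) in the bass: C-D-F-Ab.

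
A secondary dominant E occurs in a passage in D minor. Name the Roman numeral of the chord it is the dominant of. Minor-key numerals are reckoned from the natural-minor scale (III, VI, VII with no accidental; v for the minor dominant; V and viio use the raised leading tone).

V

The chord is a major triad on E.
A dominant resolves down a perfect fifth: E → A. In D minor, A is scale degree 5, i.e. V.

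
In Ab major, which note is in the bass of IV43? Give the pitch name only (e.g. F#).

Ab

IV in Ab major has root Db; the chord is Db-F-Ab-C.
The figure 43 means second inversion — the fifth is in the bass.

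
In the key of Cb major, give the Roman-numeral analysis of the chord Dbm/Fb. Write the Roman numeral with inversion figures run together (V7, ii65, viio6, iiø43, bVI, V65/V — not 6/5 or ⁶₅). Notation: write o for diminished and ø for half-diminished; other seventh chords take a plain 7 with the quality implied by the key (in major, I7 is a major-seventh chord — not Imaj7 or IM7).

The pitches Db-Fb-Ab form a minor triad rooted on Db.
Db is scale degree 2 in Cb major, and a minor triad on that degree is written ii.
With Fb in the bass the chord is in first inversion, so the figured bass is 6.

ii6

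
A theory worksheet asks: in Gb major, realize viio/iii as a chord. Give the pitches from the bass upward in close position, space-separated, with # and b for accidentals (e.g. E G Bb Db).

A C Eb

The slash marks an applied leading-tone chord: viio of iii. In Gb major, iii is Bb, so the leading tone to it is A, a half step below.
Building a diminished triad on A gives A-C-Eb.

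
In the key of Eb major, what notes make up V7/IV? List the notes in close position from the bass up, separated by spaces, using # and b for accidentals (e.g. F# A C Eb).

Eb G Bb Db

V7/IV is a secondary dominant — the dominant seventh of IV. IV in Eb major is Ab, so the applied chord's root is Eb, a perfect fifth above.
Building a dominant seventh chord on Eb gives Eb-G-Bb-Db.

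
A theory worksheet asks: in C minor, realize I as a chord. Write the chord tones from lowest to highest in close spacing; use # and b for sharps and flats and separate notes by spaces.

C E G

Scale degree 1 in C minor is C; here the chord built on it is altered to a major triad. I is the major tonic (Picardy third), borrowed from the parallel major.
So the chord is C-E-G, a major triad.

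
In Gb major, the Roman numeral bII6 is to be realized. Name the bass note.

Cb

bII in Gb major has root Abb; the chord is Abb-Cb-Ebb.
The figure 6 means first inversion — the third is in the bass.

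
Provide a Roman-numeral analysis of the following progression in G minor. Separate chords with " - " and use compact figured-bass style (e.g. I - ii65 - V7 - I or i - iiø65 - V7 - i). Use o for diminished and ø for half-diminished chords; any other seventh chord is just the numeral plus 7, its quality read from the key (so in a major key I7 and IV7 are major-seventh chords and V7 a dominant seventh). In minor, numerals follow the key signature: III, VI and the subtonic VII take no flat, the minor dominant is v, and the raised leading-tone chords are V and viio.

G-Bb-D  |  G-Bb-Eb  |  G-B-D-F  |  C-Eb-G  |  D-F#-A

i - VI6 - V7/iv - iv - V

G-Bb-D: minor triad on G = scale degree 1 → i.
G-Bb-Eb: major triad on Eb = scale degree 6 → VI6.
G-B-D-F: chromatic; G is V of iv, so V7/iv.
C-Eb-G: root C is the subdominant; minor triad there is iv.
D-F#-A has root D, degree 5 in G minor, so V.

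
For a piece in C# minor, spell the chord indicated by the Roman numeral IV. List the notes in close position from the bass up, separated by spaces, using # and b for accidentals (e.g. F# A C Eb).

F# A# C#

IV is the major subdominant, borrowed from the parallel major. In C# minor that root is F#.
So the chord is F#-A#-C#.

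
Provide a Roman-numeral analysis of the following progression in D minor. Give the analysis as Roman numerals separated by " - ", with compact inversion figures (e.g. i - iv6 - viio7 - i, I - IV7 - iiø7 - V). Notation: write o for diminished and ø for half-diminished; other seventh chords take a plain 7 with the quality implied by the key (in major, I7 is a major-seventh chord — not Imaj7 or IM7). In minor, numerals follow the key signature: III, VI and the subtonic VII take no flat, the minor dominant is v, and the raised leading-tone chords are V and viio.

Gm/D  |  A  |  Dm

Gm/D: minor triad on G = scale degree 4 → iv64.
A: root A is the dominant; major triad there is V.
Dm: minor triad on D = scale degree 1 → i.

iv64 - V - i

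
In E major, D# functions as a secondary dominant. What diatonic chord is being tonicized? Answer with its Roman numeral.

The chord is a major triad on D#.
A dominant resolves down a perfect fifth: D# → G#. In E major, G# is scale degree 3, i.e. iii.

iii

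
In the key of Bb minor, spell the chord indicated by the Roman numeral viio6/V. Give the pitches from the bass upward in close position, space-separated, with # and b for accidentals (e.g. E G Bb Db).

G Bb E

viio6/V is a secondary leading-tone chord. The target V is F in Bb minor; the applied chord is rooted a semitone below, on E.
Building a diminished triad on E gives E-G-Bb.
The figured bass 6 indicates first inversion, placing the third (G) in the bass: G-Bb-E.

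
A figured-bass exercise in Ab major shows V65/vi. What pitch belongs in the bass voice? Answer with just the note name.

E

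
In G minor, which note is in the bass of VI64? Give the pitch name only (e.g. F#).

VI in G minor has root Eb; the chord is Eb-G-Bb.
The figure 64 means second inversion — the fifth is in the bass.

Bb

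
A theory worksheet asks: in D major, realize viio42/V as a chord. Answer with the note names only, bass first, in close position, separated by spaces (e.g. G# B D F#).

F G# B D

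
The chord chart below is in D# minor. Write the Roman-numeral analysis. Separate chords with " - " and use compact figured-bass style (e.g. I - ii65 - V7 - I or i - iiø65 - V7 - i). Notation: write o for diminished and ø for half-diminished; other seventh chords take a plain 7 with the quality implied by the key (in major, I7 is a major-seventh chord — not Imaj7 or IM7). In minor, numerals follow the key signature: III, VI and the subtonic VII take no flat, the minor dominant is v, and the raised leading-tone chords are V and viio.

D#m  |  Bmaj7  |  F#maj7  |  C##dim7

i - VI7 - III7 - viio7

D#m: root D# is the tonic; minor triad there is i.
Bmaj7: root B is the submediant; major seventh chord there is VI7.
F#maj7: major seventh chord on F# = scale degree 3 → III7.
C##dim7 has root C##, degree 7 in D# minor, so viio7.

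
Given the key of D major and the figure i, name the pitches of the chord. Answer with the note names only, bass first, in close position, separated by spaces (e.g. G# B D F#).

i is the minor tonic, borrowed from the parallel minor. In D major that root is D.
So the chord is D-F-A.

D F A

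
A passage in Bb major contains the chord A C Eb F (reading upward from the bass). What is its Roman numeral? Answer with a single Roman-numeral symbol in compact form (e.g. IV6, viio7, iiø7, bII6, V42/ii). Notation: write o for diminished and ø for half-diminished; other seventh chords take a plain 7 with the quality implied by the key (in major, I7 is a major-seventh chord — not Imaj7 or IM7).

V65

Stacked in thirds the chord is F-A-C-Eb: a dominant seventh chord on F.
In Bb major, F is the dominant; the diatonic dominant seventh chord there is V7.
With A in the bass the chord is in first inversion, so the figured bass is 65.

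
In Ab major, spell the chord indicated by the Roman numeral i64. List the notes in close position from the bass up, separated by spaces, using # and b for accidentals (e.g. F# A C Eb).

Eb Ab Cb

Scale degree 1 in Ab major is Ab; here the chord built on it is altered to a minor triad. i64 is the minor tonic, borrowed from the parallel minor.
So the chord is Ab-Cb-Eb, a minor triad.
The figured bass 64 indicates second inversion, placing the fifth (Eb) in the bass: Eb-Ab-Cb.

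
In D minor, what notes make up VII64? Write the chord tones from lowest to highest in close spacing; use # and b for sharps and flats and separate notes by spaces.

G C E

The numeral's case and figure indicate a major triad. In D minor its root, scale degree 7, is C.
That chord is spelled C-E-G.
With the 64 figure the chord is in second inversion; from the bass G upward in close position it reads G-C-E.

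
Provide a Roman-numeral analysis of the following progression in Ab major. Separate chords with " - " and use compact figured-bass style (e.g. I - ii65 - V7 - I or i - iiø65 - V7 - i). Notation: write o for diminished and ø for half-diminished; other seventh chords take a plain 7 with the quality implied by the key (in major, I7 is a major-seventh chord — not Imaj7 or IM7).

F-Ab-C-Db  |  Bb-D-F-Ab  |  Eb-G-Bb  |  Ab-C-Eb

F-Ab-C-Db: major seventh chord on Db = scale degree 4 → IV65.
Bb-D-F-Ab: chromatic; Bb is V of V, so V7/V.
Eb-G-Bb: root Eb is the dominant; major triad there is V.
Ab-C-Eb: major triad on Ab = scale degree 1 → I.

IV65 - V7/V - V - I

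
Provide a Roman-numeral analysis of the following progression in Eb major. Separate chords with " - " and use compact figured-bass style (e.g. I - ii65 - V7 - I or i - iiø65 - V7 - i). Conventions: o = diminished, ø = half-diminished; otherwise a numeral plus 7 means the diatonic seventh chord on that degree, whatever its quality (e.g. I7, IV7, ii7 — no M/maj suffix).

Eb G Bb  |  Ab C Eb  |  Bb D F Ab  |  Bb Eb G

I - IV - V7 - I64

Eb-G-Bb has root Eb, degree 1 in Eb major, so I.
Ab-C-Eb: major triad on Ab = scale degree 4 → IV.
Bb-D-F-Ab: root Bb is the dominant; dominant seventh chord there is V7.
Bb-Eb-G has root Eb, degree 1 in Eb major, so I64.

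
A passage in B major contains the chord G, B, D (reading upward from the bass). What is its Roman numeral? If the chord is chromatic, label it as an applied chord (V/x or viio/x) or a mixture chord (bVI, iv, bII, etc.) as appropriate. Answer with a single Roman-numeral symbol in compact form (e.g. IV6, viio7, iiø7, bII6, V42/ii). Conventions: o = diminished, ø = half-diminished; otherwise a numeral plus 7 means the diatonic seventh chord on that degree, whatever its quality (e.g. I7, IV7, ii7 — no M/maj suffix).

bVI

Stacked in thirds the chord is G-B-D: a major triad on G.
G is the lowered sixth degree of B major (diatonic 6 would be G#). This is a major triad on the lowered sixth degree, borrowed from the parallel minor.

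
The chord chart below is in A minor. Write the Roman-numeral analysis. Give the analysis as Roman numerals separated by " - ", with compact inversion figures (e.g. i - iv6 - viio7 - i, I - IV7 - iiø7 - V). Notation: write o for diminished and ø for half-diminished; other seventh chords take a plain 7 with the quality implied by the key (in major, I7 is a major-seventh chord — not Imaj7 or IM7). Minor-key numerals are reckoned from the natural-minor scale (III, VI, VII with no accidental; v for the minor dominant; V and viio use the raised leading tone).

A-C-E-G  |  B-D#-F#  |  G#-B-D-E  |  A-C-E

A-C-E-G has root A, degree 1 in A minor, so i7.
B-D#-F#: a major triad on B, the applied dominant of V → V/V.
G#-B-D-E: dominant seventh chord on E = scale degree 5 → V65.
A-C-E: minor triad on A = scale degree 1 → i.

i7 - V/V - V65 - i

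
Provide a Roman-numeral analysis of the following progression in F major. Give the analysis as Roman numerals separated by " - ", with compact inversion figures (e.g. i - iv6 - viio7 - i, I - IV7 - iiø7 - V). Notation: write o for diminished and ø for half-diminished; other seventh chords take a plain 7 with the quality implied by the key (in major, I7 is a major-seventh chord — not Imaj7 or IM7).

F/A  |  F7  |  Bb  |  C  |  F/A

F/A: major triad on F = scale degree 1 → I6.
F7: a dominant seventh chord on F, the applied dominant of IV → V7/IV.
Bb: root Bb is the subdominant; major triad there is IV.
C: root C is the dominant; major triad there is V.
F/A: root F is the tonic; major triad there is I6.

I6 - V7/IV - IV - V - I6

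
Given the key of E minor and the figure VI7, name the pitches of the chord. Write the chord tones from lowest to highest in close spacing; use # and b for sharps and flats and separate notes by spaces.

C E G B

The numeral's case and figure indicate a major seventh chord. In E minor its root, the sixth degree, is C.
Stacking thirds from C gives C-E-G-B.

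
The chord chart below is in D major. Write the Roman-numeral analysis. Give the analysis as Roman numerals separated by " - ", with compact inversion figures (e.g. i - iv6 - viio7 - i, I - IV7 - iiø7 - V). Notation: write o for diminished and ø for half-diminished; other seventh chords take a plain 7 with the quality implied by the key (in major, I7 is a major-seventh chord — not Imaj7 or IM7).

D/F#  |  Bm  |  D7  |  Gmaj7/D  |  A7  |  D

I6 - vi - V7/IV - IV43 - V7 - I

D/F#: major triad on D = scale degree 1 → I6.
Bm: root B is the submediant; minor triad there is vi.
D7: chromatic; D is V of IV, so V7/IV.
Gmaj7/D has root G, degree 4 in D major, so IV43.
A7 has root A, degree 5 in D major, so V7.
D: root D is the tonic; major triad there is I.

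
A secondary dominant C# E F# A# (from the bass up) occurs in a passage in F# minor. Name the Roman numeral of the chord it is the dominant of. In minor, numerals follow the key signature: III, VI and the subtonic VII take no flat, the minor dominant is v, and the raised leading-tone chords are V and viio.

The chord is a dominant seventh chord on F#.
A dominant resolves down a perfect fifth: F# → B. In F# minor, B is scale degree 4, i.e. iv.

iv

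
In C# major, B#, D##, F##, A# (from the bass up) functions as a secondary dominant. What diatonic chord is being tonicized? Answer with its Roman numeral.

iii

The chord is a dominant seventh chord on B#.
A dominant resolves down a perfect fifth: B# → E#. In C# major, E# is scale degree 3, i.e. iii.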